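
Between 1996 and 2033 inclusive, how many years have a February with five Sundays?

2

February has 28 days (29 in leap years); it has five Sundays when Sunday falls among the first (month-length − 28) days — i.e. when February 1 is Sunday in a leap year (never in a common year).
February 1 by year: 1996:Thu 1997:Sat 1998:Sun 1999:Mon 2000:Tue 2001:Thu 2002:Fri 2003:Sat 2004:Sun✓ 2005:Tue 2006:Wed 2007:Thu 2008:Fri 2009:Sun 2010:Mon …(8 more)… 2019:Fri 2020:Sat 2021:Mon 2022:Tue 2023:Wed 2024:Thu 2025:Sat 2026:Sun 2027:Mon 2028:Tue 2029:Thu 2030:Fri 2031:Sat 2032:Sun✓ 2033:Tue
Years with five Sundays: 2004, 2032 → 2.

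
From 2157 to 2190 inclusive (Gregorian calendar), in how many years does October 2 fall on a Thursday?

Track October 2's weekday year by year (advancing +1, or +2 across a Feb 29):
  2157: Sun  2158: Mon (+1)  2159: Tue (+1)  2160: Thu (+2) ✓  2161: Fri (+1)
  2162: Sat (+1)  2163: Sun (+1)  2164: Tue (+2)  2165: Wed (+1)  2166: Thu (+1) ✓
  2167: Fri (+1)  2168: Sun (+2)  2169: Mon (+1)  2170: Tue (+1)  … (6 more years) …
  2177: Thu (+1) ✓  2178: Fri (+1)  2179: Sat (+1)  2180: Mon (+2)  2181: Tue (+1)
  2182: Wed (+1)  2183: Thu (+1) ✓  2184: Sat (+2)  2185: Sun (+1)  2186: Mon (+1)
  2187: Tue (+1)  2188: Thu (+2) ✓  2189: Fri (+1)  2190: Sat (+1)
Thursday years: 2160, 2166, 2177, 2183, 2188 — 5 in total.

5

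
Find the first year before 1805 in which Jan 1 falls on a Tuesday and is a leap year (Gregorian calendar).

1788

Jan 1 advances by 2 weekdays after a leap year and by 1 after a common year.
1805: Jan 1 is Tuesday.
1804: Sunday (leap)
1803: Saturday
1802: Friday
1801: Thursday
1800: Wednesday
1799: Tuesday
1798: Monday
1797: Sunday
1796: Friday (leap)
1795: Thursday
1794: Wednesday
1793: Tuesday
1792: Sunday (leap)
1791: Saturday
1790: Friday
1789: Thursday
1788: Tuesday (leap)
1788 begins on a Tuesday and is a leap year.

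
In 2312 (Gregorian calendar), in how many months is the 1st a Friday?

2

Check the 1st of each month of 2312: Jan 1: Mon, Feb 1: Thu, Mar 1: Fri, Apr 1: Mon, May 1: Wed, Jun 1: Sat, Jul 1: Mon, Aug 1: Thu, Sep 1: Sun, Oct 1: Tue, Nov 1: Fri, Dec 1: Sun.
Friday occurs in March, November — 2 months.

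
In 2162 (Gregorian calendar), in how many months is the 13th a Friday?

1

Check the 13th of each month of 2162: Jan 13: Wed, Feb 13: Sat, Mar 13: Sat, Apr 13: Tue, May 13: Thu, Jun 13: Sun, Jul 13: Tue, Aug 13: Fri, Sep 13: Mon, Oct 13: Wed, Nov 13: Sat, Dec 13: Mon.
Friday occurs in August — 1 month.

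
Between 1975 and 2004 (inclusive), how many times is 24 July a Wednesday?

Track 24 July's weekday year by year (advancing +1, or +2 across a Feb 29):
  1975: Thu  1976: Sat (+2)  1977: Sun (+1)  1978: Mon (+1)  1979: Tue (+1)
  1980: Thu (+2)  1981: Fri (+1)  1982: Sat (+1)  1983: Sun (+1)  1984: Tue (+2)
  1985: Wed (+1) ✓  1986: Thu (+1)  1987: Fri (+1)  1988: Sun (+2)  1989: Mon (+1)
  1990: Tue (+1)  1991: Wed (+1) ✓  1992: Fri (+2)  1993: Sat (+1)  1994: Sun (+1)
  1995: Mon (+1)  1996: Wed (+2) ✓  1997: Thu (+1)  1998: Fri (+1)  1999: Sat (+1)
  2000: Mon (+2)  2001: Tue (+1)  2002: Wed (+1) ✓  2003: Thu (+1)  2004: Sat (+2)
Wednesday years: 1985, 1991, 1996, 2002 — 4 in total.

4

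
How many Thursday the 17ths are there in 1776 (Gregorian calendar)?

Check the 17th of each month of 1776: Jan 17: Wed, Feb 17: Sat, Mar 17: Sun, Apr 17: Wed, May 17: Fri, Jun 17: Mon, Jul 17: Wed, Aug 17: Sat, Sep 17: Tue, Oct 17: Thu, Nov 17: Sun, Dec 17: Tue.
Thursday occurs in October — 1 month.

1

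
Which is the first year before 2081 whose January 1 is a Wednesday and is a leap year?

2076

Jan 1 advances by 2 weekdays after a leap year and by 1 after a common year.
2081: Jan 1 is Wednesday.
2080: Monday (leap)
2079: Sunday
2078: Saturday
2077: Friday
2076: Wednesday (leap)
2076 begins on a Wednesday and is a leap year.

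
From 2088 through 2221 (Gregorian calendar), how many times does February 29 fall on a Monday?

5

Leap years in 2088–2221: 32 of them.
Feb 29 weekday advances by 5 (mod 7) from one leap year to the next four years later (or differs when a century non-leap intervenes).
Leap-day weekdays: 2088:Sun 2092:Fri 2096:Wed 2104:Fri 2108:Wed 2112:Mon✓ 2116:Sat 2120:Thu 2124:Tue 2128:Sun 2132:Fri 2136:Wed 2140:Mon✓ …(6 more)… 2168:Mon✓ 2172:Sat 2176:Thu 2180:Tue 2184:Sun 2188:Fri 2192:Wed 2196:Mon✓ 2204:Wed 2208:Mon✓ 2212:Sat 2216:Thu 2220:Tue
Monday: 2112, 2140, 2168, 2196, 2208 → 5.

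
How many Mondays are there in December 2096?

December 2096 has 31 days and begins on Saturday.
The first Monday is December 3.
Mondays fall on 3, 10, 17, 24, 31 — that's 5.

5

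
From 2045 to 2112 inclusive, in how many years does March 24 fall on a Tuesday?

10

Track March 24's weekday year by year (advancing +1, or +2 across a Feb 29):
  2045: Fri  2046: Sat (+1)  2047: Sun (+1)  2048: Tue (+2) ✓  2049: Wed (+1)
  2050: Thu (+1)  2051: Fri (+1)  2052: Sun (+2)  2053: Mon (+1)  2054: Tue (+1) ✓
  2055: Wed (+1)  2056: Fri (+2)  2057: Sat (+1)  2058: Sun (+1)  … (40 more years) …
  2099: Tue (+1) ✓  2100: Wed (+1)  2101: Thu (+1)  2102: Fri (+1)  2103: Sat (+1)
  2104: Mon (+2)  2105: Tue (+1) ✓  2106: Wed (+1)  2107: Thu (+1)  2108: Sat (+2)
  2109: Sun (+1)  2110: Mon (+1)  2111: Tue (+1) ✓  2112: Thu (+2)
Tuesday years: 2048, 2054, 2065, 2071, 2076, 2082, 2093, 2099, 2105, 2111 — 10 in total.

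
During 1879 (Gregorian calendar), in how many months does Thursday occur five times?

4

A month of length L has five Thursdays iff its first Thursday is on day ≤ L−28 (so day 1–3 in a 31-day month, 1–2 in a 30-day month, day 1 in a leap February).
Checking each month of 1879: Jan starts Wed (31d) ✓; Feb starts Sat (28d); Mar starts Sat (31d); Apr starts Tue (30d); May starts Thu (31d) ✓; Jun starts Sun (30d); Jul starts Tue (31d) ✓; Aug starts Fri (31d); Sep starts Mon (30d); Oct starts Wed (31d) ✓; Nov starts Sat (30d); Dec starts Mon (31d).
Five-Thursday months: January, May, July, October → 4.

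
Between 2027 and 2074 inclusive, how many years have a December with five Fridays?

21

December has 31 days; it has five Fridays when Friday falls among the first (month-length − 28) days — i.e. when December 1 is one of Friday/Thursday/Wednesday.
December 1 by year: 2027:Wed✓ 2028:Fri✓ 2029:Sat 2030:Sun 2031:Mon 2032:Wed✓ 2033:Thu✓ 2034:Fri✓ 2035:Sat 2036:Mon 2037:Tue 2038:Wed✓ 2039:Thu✓ 2040:Sat 2041:Sun …(18 more)… 2060:Wed✓ 2061:Thu✓ 2062:Fri✓ 2063:Sat 2064:Mon 2065:Tue 2066:Wed✓ 2067:Thu✓ 2068:Sat 2069:Sun 2070:Mon 2071:Tue 2072:Thu✓ 2073:Fri✓ 2074:Sat
Years with five Fridays: 2027, 2028, 2032, 2033, 2034, 2038, 2039, 2044, 2045, 2049, 2050, 2051, 2055, 2056, 2060, 2061, 2062, 2066, 2067, 2072, 2073 → 21.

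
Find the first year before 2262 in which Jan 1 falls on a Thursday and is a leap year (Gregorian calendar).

2252

Jan 1 advances by 2 weekdays after a leap year and by 1 after a common year.
2262: Jan 1 is Wednesday.
2261: Tuesday
2260: Sunday (leap)
2259: Saturday
2258: Friday
2257: Thursday
2256: Tuesday (leap)
2255: Monday
2254: Sunday
2253: Saturday
2252: Thursday (leap)
2252 begins on a Thursday and is a leap year.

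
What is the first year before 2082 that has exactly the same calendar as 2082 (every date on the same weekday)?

Two years share a calendar iff Jan 1 falls on the same weekday and both are leap or both are common. 2082: Jan 1 is Thursday, common year.
2081: Jan 1 Wednesday, common
2080: Jan 1 Monday, leap
2079: Jan 1 Sunday, common
2078: Jan 1 Saturday, common
2077: Jan 1 Friday, common
2076: Jan 1 Wednesday, leap
2075: Jan 1 Tuesday, common
2074: Jan 1 Monday, common
2073: Jan 1 Sunday, common
2072: Jan 1 Friday, leap
2071: Jan 1 Thursday, common
2071 matches on both conditions.

2071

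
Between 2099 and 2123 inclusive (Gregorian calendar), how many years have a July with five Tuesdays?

9

July has 31 days; it has five Tuesdays when Tuesday falls among the first (month-length − 28) days — i.e. when July 1 is one of Tuesday/Monday/Sunday.
July 1 by year: 2099:Wed 2100:Thu 2101:Fri 2102:Sat 2103:Sun✓ 2104:Tue✓ 2105:Wed 2106:Thu 2107:Fri 2108:Sun✓ 2109:Mon✓ 2110:Tue✓ 2111:Wed 2112:Fri 2113:Sat 2114:Sun✓ 2115:Mon✓ 2116:Wed 2117:Thu 2118:Fri 2119:Sat 2120:Mon✓ 2121:Tue✓ 2122:Wed 2123:Thu
Years with five Tuesdays: 2103, 2104, 2108, 2109, 2110, 2114, 2115, 2120, 2121 → 9.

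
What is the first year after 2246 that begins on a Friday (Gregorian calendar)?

Jan 1 advances by 2 weekdays after a leap year and by 1 after a common year.
2246: Jan 1 is Thursday.
2247: Friday
2247 begins on a Friday

2247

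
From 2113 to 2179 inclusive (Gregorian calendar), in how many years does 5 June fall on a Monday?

10

Track 5 June's weekday year by year (advancing +1, or +2 across a Feb 29):
  2113: Mon ✓  2114: Tue (+1)  2115: Wed (+1)  2116: Fri (+2)  2117: Sat (+1)
  2118: Sun (+1)  2119: Mon (+1) ✓  2120: Wed (+2)  2121: Thu (+1)  2122: Fri (+1)
  2123: Sat (+1)  2124: Mon (+2) ✓  2125: Tue (+1)  2126: Wed (+1)  … (39 more years) …
  2166: Thu (+1)  2167: Fri (+1)  2168: Sun (+2)  2169: Mon (+1) ✓  2170: Tue (+1)
  2171: Wed (+1)  2172: Fri (+2)  2173: Sat (+1)  2174: Sun (+1)  2175: Mon (+1) ✓
  2176: Wed (+2)  2177: Thu (+1)  2178: Fri (+1)  2179: Sat (+1)
Monday years: 2113, 2119, 2124, 2130, 2141, 2147, 2152, 2158, 2169, 2175 — 10 in total.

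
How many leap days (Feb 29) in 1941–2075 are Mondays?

Leap years in 1941–2075: 33 of them.
Feb 29 weekday advances by 5 (mod 7) from one leap year to the next four years later (or differs when a century non-leap intervenes).
Leap-day weekdays: 1944:Tue 1948:Sun 1952:Fri 1956:Wed 1960:Mon✓ 1964:Sat 1968:Thu 1972:Tue 1976:Sun 1980:Fri 1984:Wed 1988:Mon✓ 1992:Sat …(7 more)… 2024:Thu 2028:Tue 2032:Sun 2036:Fri 2040:Wed 2044:Mon✓ 2048:Sat 2052:Thu 2056:Tue 2060:Sun 2064:Fri 2068:Wed 2072:Mon✓
Monday: 1960, 1988, 2016, 2044, 2072 → 5.

5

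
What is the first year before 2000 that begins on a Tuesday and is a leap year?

1980

Jan 1 advances by 2 weekdays after a leap year and by 1 after a common year.
2000: Jan 1 is Saturday (leap).
1999: Friday
1998: Thursday
1997: Wednesday
1996: Monday (leap)
1995: Sunday
1994: Saturday
1993: Friday
1992: Wednesday (leap)
1991: Tuesday
1990: Monday
1989: Sunday
1988: Friday (leap)
1987: Thursday
1986: Wednesday
1985: Tuesday
1984: Sunday (leap)
1983: Saturday
1982: Friday
1981: Thursday
1980: Tuesday (leap)
1980 begins on a Tuesday and is a leap year.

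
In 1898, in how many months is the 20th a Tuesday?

2

Check the 20th of each month of 1898: Jan 20: Thu, Feb 20: Sun, Mar 20: Sun, Apr 20: Wed, May 20: Fri, Jun 20: Mon, Jul 20: Wed, Aug 20: Sat, Sep 20: Tue, Oct 20: Thu, Nov 20: Sun, Dec 20: Tue.
Tuesday occurs in September, December — 2 months.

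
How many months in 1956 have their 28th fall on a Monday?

Check the 28th of each month of 1956: Jan 28: Sat, Feb 28: Tue, Mar 28: Wed, Apr 28: Sat, May 28: Mon, Jun 28: Thu, Jul 28: Sat, Aug 28: Tue, Sep 28: Fri, Oct 28: Sun, Nov 28: Wed, Dec 28: Fri.
Monday occurs in May — 1 month.

1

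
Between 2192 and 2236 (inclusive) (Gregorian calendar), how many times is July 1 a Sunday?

Track July 1's weekday year by year (advancing +1, or +2 across a Feb 29):
  2192: Sun ✓  2193: Mon (+1)  2194: Tue (+1)  2195: Wed (+1)  2196: Fri (+2)
  2197: Sat (+1)  2198: Sun (+1) ✓  2199: Mon (+1)  2200: Tue (+1)  2201: Wed (+1)
  2202: Thu (+1)  2203: Fri (+1)  2204: Sun (+2) ✓  2205: Mon (+1)  … (17 more years) …
  2223: Tue (+1)  2224: Thu (+2)  2225: Fri (+1)  2226: Sat (+1)  2227: Sun (+1) ✓
  2228: Tue (+2)  2229: Wed (+1)  2230: Thu (+1)  2231: Fri (+1)  2232: Sun (+2) ✓
  2233: Mon (+1)  2234: Tue (+1)  2235: Wed (+1)  2236: Fri (+2)
Sunday years: 2192, 2198, 2204, 2210, 2221, 2227, 2232 — 7 in total.

7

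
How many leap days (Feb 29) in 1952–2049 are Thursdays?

3

Leap years in 1952–2049: 25 of them.
Feb 29 weekday advances by 5 (mod 7) from one leap year to the next four years later (or differs when a century non-leap intervenes).
Leap-day weekdays: 1952:Fri 1956:Wed 1960:Mon 1964:Sat 1968:Thu✓ 1972:Tue 1976:Sun 1980:Fri 1984:Wed 1988:Mon 1992:Sat 1996:Thu✓ 2000:Tue 2004:Sun 2008:Fri 2012:Wed 2016:Mon 2020:Sat 2024:Thu✓ 2028:Tue 2032:Sun 2036:Fri 2040:Wed 2044:Mon 2048:Sat
Thursday: 1968, 1996, 2024 → 3.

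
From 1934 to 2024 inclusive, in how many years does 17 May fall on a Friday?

Track 17 May's weekday year by year (advancing +1, or +2 across a Feb 29):
  1934: Thu  1935: Fri (+1) ✓  1936: Sun (+2)  1937: Mon (+1)  1938: Tue (+1)
  1939: Wed (+1)  1940: Fri (+2) ✓  1941: Sat (+1)  1942: Sun (+1)  1943: Mon (+1)
  1944: Wed (+2)  1945: Thu (+1)  1946: Fri (+1) ✓  1947: Sat (+1)  … (63 more years) …
  2011: Tue (+1)  2012: Thu (+2)  2013: Fri (+1) ✓  2014: Sat (+1)  2015: Sun (+1)
  2016: Tue (+2)  2017: Wed (+1)  2018: Thu (+1)  2019: Fri (+1) ✓  2020: Sun (+2)
  2021: Mon (+1)  2022: Tue (+1)  2023: Wed (+1)  2024: Fri (+2) ✓
Friday years: 1935, 1940, 1946, 1957, 1963, 1968, 1974, 1985, 1991, 1996, 2002, 2013, 2019, 2024 — 14 in total.

14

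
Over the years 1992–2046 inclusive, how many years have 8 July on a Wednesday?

8

Track 8 July's weekday year by year (advancing +1, or +2 across a Feb 29):
  1992: Wed ✓  1993: Thu (+1)  1994: Fri (+1)  1995: Sat (+1)  1996: Mon (+2)
  1997: Tue (+1)  1998: Wed (+1) ✓  1999: Thu (+1)  2000: Sat (+2)  2001: Sun (+1)
  2002: Mon (+1)  2003: Tue (+1)  2004: Thu (+2)  2005: Fri (+1)  … (27 more years) …
  2033: Fri (+1)  2034: Sat (+1)  2035: Sun (+1)  2036: Tue (+2)  2037: Wed (+1) ✓
  2038: Thu (+1)  2039: Fri (+1)  2040: Sun (+2)  2041: Mon (+1)  2042: Tue (+1)
  2043: Wed (+1) ✓  2044: Fri (+2)  2045: Sat (+1)  2046: Sun (+1)
Wednesday years: 1992, 1998, 2009, 2015, 2020, 2026, 2037, 2043 — 8 in total.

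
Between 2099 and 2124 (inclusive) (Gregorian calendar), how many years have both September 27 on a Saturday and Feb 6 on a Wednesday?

Check each year's weekday for September 27 and Feb 6:
  2099: Sun/Fri  2100: Mon/Sat  2101: Tue/Sun  2102: Wed/Mon  2103: Thu/Tue  2104: Sat/Wed ✓  2105: Sun/Fri  2106: Mon/Sat  2107: Tue/Sun  2108: Thu/Mon  2109: Fri/Wed  2110: Sat/Thu  2111: Sun/Fri  2112: Tue/Sat  2113: Wed/Mon  2114: Thu/Tue  2115: Fri/Wed  2116: Sun/Thu  2117: Mon/Sat  2118: Tue/Sun  2119: Wed/Mon  2120: Fri/Tue  2121: Sat/Thu  2122: Sun/Fri  2123: Mon/Sat  2124: Wed/Sun
Both conditions hold in: 2104 — 1.

1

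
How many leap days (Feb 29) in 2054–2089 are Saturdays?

1

Leap years in 2054–2089: 9 of them.
Feb 29 weekday advances by 5 (mod 7) from one leap year to the next four years later (or differs when a century non-leap intervenes).
Leap-day weekdays: 2056:Tue 2060:Sun 2064:Fri 2068:Wed 2072:Mon 2076:Sat✓ 2080:Thu 2084:Tue 2088:Sun
Saturday: 2076 → 1.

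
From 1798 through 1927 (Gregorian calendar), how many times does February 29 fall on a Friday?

4

Leap years in 1798–1927: 30 of them.
Feb 29 weekday advances by 5 (mod 7) from one leap year to the next four years later (or differs when a century non-leap intervenes).
Leap-day weekdays: 1804:Wed 1808:Mon 1812:Sat 1816:Thu 1820:Tue 1824:Sun 1828:Fri✓ 1832:Wed 1836:Mon 1840:Sat 1844:Thu 1848:Tue 1852:Sun …(4 more)… 1872:Thu 1876:Tue 1880:Sun 1884:Fri✓ 1888:Wed 1892:Mon 1896:Sat 1904:Mon 1908:Sat 1912:Thu 1916:Tue 1920:Sun 1924:Fri✓
Friday: 1828, 1856, 1884, 1924 → 4.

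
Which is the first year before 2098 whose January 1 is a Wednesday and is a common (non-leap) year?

2087

Jan 1 advances by 2 weekdays after a leap year and by 1 after a common year.
2098: Jan 1 is Wednesday.
2097: Tuesday
2096: Sunday (leap)
2095: Saturday
2094: Friday
2093: Thursday
2092: Tuesday (leap)
2091: Monday
2090: Sunday
2089: Saturday
2088: Thursday (leap)
2087: Wednesday
2087 begins on a Wednesday and is a common year.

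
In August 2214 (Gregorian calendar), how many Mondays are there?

5

August 2214 has 31 days and begins on Monday.
The first Monday is August 1.
Mondays fall on 1, 8, 15, 22, 29 — that's 5.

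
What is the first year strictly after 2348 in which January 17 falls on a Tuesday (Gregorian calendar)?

2350

From one year to the next, a fixed date's weekday advances by 1, or by 2 when a Feb 29 lies between the two dates.
2348: January 17 is Saturday.
2349: Monday (+2)
2350: Tuesday (+1)
January 17 falls on a Tuesday in 2350.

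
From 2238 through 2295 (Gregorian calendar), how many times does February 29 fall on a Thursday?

Leap years in 2238–2295: 14 of them.
Feb 29 weekday advances by 5 (mod 7) from one leap year to the next four years later (or differs when a century non-leap intervenes).
Leap-day weekdays: 2240:Sat 2244:Thu✓ 2248:Tue 2252:Sun 2256:Fri 2260:Wed 2264:Mon 2268:Sat 2272:Thu✓ 2276:Tue 2280:Sun 2284:Fri 2288:Wed 2292:Mon
Thursday: 2244, 2272 → 2.

2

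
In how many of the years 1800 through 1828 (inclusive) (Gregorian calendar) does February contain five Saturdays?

1

February has 28 days (29 in leap years); it has five Saturdays when Saturday falls among the first (month-length − 28) days — i.e. when February 1 is Saturday in a leap year (never in a common year).
February 1 by year: 1800:Sat 1801:Sun 1802:Mon 1803:Tue 1804:Wed 1805:Fri 1806:Sat 1807:Sun 1808:Mon 1809:Wed 1810:Thu 1811:Fri 1812:Sat✓ 1813:Mon 1814:Tue 1815:Wed 1816:Thu 1817:Sat 1818:Sun 1819:Mon 1820:Tue 1821:Thu 1822:Fri 1823:Sat 1824:Sun 1825:Tue 1826:Wed 1827:Thu 1828:Fri
Years with five Saturdays: 1812 → 1.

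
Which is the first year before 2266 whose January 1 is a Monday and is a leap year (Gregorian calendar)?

Jan 1 advances by 2 weekdays after a leap year and by 1 after a common year.
2266: Jan 1 is Monday.
2265: Sunday
2264: Friday (leap)
2263: Thursday
2262: Wednesday
2261: Tuesday
2260: Sunday (leap)
2259: Saturday
2258: Friday
2257: Thursday
2256: Tuesday (leap)
2255: Monday
2254: Sunday
2253: Saturday
2252: Thursday (leap)
2251: Wednesday
2250: Tuesday
2249: Monday
2248: Saturday (leap)
2247: Friday
2246: Thursday
2245: Wednesday
2244: Monday (leap)
2244 begins on a Monday and is a leap year.

2244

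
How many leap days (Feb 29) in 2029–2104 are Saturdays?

2

Leap years in 2029–2104: 18 of them.
Feb 29 weekday advances by 5 (mod 7) from one leap year to the next four years later (or differs when a century non-leap intervenes).
Leap-day weekdays: 2032:Sun 2036:Fri 2040:Wed 2044:Mon 2048:Sat✓ 2052:Thu 2056:Tue 2060:Sun 2064:Fri 2068:Wed 2072:Mon 2076:Sat✓ 2080:Thu 2084:Tue 2088:Sun 2092:Fri 2096:Wed 2104:Fri
Saturday: 2048, 2076 → 2.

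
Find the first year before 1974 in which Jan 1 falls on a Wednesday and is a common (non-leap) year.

Jan 1 advances by 2 weekdays after a leap year and by 1 after a common year.
1974: Jan 1 is Tuesday.
1973: Monday
1972: Saturday (leap)
1971: Friday
1970: Thursday
1969: Wednesday
1969 begins on a Wednesday and is a common year.

1969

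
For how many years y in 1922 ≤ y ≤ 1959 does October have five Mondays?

October has 31 days; it has five Mondays when Monday falls among the first (month-length − 28) days — i.e. when October 1 is one of Monday/Sunday/Saturday.
October 1 by year: 1922:Sun✓ 1923:Mon✓ 1924:Wed 1925:Thu 1926:Fri 1927:Sat✓ 1928:Mon✓ 1929:Tue 1930:Wed 1931:Thu 1932:Sat✓ 1933:Sun✓ 1934:Mon✓ 1935:Tue 1936:Thu …(8 more)… 1945:Mon✓ 1946:Tue 1947:Wed 1948:Fri 1949:Sat✓ 1950:Sun✓ 1951:Mon✓ 1952:Wed 1953:Thu 1954:Fri 1955:Sat✓ 1956:Mon✓ 1957:Tue 1958:Wed 1959:Thu
Years with five Mondays: 1922, 1923, 1927, 1928, 1932, 1933, 1934, 1938, 1939, 1944, 1945, 1949, 1950, 1951, 1955, 1956 → 16.

16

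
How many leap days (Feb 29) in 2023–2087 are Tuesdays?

Leap years in 2023–2087: 16 of them.
Feb 29 weekday advances by 5 (mod 7) from one leap year to the next four years later (or differs when a century non-leap intervenes).
Leap-day weekdays: 2024:Thu 2028:Tue✓ 2032:Sun 2036:Fri 2040:Wed 2044:Mon 2048:Sat 2052:Thu 2056:Tue✓ 2060:Sun 2064:Fri 2068:Wed 2072:Mon 2076:Sat 2080:Thu 2084:Tue✓
Tuesday: 2028, 2056, 2084 → 3.

3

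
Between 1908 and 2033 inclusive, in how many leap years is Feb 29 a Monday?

4

Leap years in 1908–2033: 32 of them.
Feb 29 weekday advances by 5 (mod 7) from one leap year to the next four years later (or differs when a century non-leap intervenes).
Leap-day weekdays: 1908:Sat 1912:Thu 1916:Tue 1920:Sun 1924:Fri 1928:Wed 1932:Mon✓ 1936:Sat 1940:Thu 1944:Tue 1948:Sun 1952:Fri 1956:Wed …(6 more)… 1984:Wed 1988:Mon✓ 1992:Sat 1996:Thu 2000:Tue 2004:Sun 2008:Fri 2012:Wed 2016:Mon✓ 2020:Sat 2024:Thu 2028:Tue 2032:Sun
Monday: 1932, 1960, 1988, 2016 → 4.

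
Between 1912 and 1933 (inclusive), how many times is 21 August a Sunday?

3

Track 21 August's weekday year by year (advancing +1, or +2 across a Feb 29):
  1912: Wed  1913: Thu (+1)  1914: Fri (+1)  1915: Sat (+1)  1916: Mon (+2)
  1917: Tue (+1)  1918: Wed (+1)  1919: Thu (+1)  1920: Sat (+2)  1921: Sun (+1) ✓
  1922: Mon (+1)  1923: Tue (+1)  1924: Thu (+2)  1925: Fri (+1)  1926: Sat (+1)
  1927: Sun (+1) ✓  1928: Tue (+2)  1929: Wed (+1)  1930: Thu (+1)  1931: Fri (+1)
  1932: Sun (+2) ✓  1933: Mon (+1)
Sunday years: 1921, 1927, 1932 — 3 in total.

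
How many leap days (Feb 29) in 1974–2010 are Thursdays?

1

Leap years in 1974–2010: 9 of them.
Feb 29 weekday advances by 5 (mod 7) from one leap year to the next four years later (or differs when a century non-leap intervenes).
Leap-day weekdays: 1976:Sun 1980:Fri 1984:Wed 1988:Mon 1992:Sat 1996:Thu✓ 2000:Tue 2004:Sun 2008:Fri
Thursday: 1996 → 1.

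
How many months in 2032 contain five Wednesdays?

4

A month of length L has five Wednesdays iff its first Wednesday is on day ≤ L−28 (so day 1–3 in a 31-day month, 1–2 in a 30-day month, day 1 in a leap February).
Checking each month of 2032: Jan starts Thu (31d); Feb starts Sun (29d); Mar starts Mon (31d) ✓; Apr starts Thu (30d); May starts Sat (31d); Jun starts Tue (30d) ✓; Jul starts Thu (31d); Aug starts Sun (31d); Sep starts Wed (30d) ✓; Oct starts Fri (31d); Nov starts Mon (30d); Dec starts Wed (31d) ✓.
Five-Wednesday months: March, June, September, December → 4.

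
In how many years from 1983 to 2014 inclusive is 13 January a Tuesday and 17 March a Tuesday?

Check each year's weekday for 13 January and 17 March:
  1983: Thu/Thu  1984: Fri/Sat  1985: Sun/Sun  1986: Mon/Mon  1987: Tue/Tue ✓  1988: Wed/Thu  1989: Fri/Fri  1990: Sat/Sat  1991: Sun/Sun  1992: Mon/Tue  1993: Wed/Wed  1994: Thu/Thu  1995: Fri/Fri  1996: Sat/Sun  …(4 more)…  2001: Sat/Sat  2002: Sun/Sun  2003: Mon/Mon  2004: Tue/Wed  2005: Thu/Thu  2006: Fri/Fri  2007: Sat/Sat  2008: Sun/Mon  2009: Tue/Tue ✓  2010: Wed/Wed  2011: Thu/Thu  2012: Fri/Sat  2013: Sun/Sun  2014: Mon/Mon
Both conditions hold in: 1987, 1998, 2009 — 3.

3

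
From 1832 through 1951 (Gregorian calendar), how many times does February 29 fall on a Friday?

Leap years in 1832–1951: 29 of them.
Feb 29 weekday advances by 5 (mod 7) from one leap year to the next four years later (or differs when a century non-leap intervenes).
Leap-day weekdays: 1832:Wed 1836:Mon 1840:Sat 1844:Thu 1848:Tue 1852:Sun 1856:Fri✓ 1860:Wed 1864:Mon 1868:Sat 1872:Thu 1876:Tue 1880:Sun …(3 more)… 1896:Sat 1904:Mon 1908:Sat 1912:Thu 1916:Tue 1920:Sun 1924:Fri✓ 1928:Wed 1932:Mon 1936:Sat 1940:Thu 1944:Tue 1948:Sun
Friday: 1856, 1884, 1924 → 3.

3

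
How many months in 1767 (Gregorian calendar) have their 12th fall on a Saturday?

Check the 12th of each month of 1767: Jan 12: Mon, Feb 12: Thu, Mar 12: Thu, Apr 12: Sun, May 12: Tue, Jun 12: Fri, Jul 12: Sun, Aug 12: Wed, Sep 12: Sat, Oct 12: Mon, Nov 12: Thu, Dec 12: Sat.
Saturday occurs in September, December — 2 months.

2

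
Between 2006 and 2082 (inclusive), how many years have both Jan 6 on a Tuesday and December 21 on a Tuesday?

2

Check each year's weekday for Jan 6 and December 21:
  2006: Fri/Thu  2007: Sat/Fri  2008: Sun/Sun  2009: Tue/Mon  2010: Wed/Tue  2011: Thu/Wed  2012: Fri/Fri  2013: Sun/Sat  2014: Mon/Sun  2015: Tue/Mon  2016: Wed/Wed  2017: Fri/Thu  2018: Sat/Fri  2019: Sun/Sat  …(49 more)…  2069: Sun/Sat  2070: Mon/Sun  2071: Tue/Mon  2072: Wed/Wed  2073: Fri/Thu  2074: Sat/Fri  2075: Sun/Sat  2076: Mon/Mon  2077: Wed/Tue  2078: Thu/Wed  2079: Fri/Thu  2080: Sat/Sat  2081: Mon/Sun  2082: Tue/Mon
Both conditions hold in: 2032, 2060 — 2.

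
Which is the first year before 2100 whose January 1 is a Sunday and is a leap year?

2096

Jan 1 advances by 2 weekdays after a leap year and by 1 after a common year.
2100: Jan 1 is Friday.
2099: Thursday
2098: Wednesday
2097: Tuesday
2096: Sunday (leap)
2096 begins on a Sunday and is a leap year.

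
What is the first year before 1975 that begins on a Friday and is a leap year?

Jan 1 advances by 2 weekdays after a leap year and by 1 after a common year.
1975: Jan 1 is Wednesday.
1974: Tuesday
1973: Monday
1972: Saturday (leap)
1971: Friday
1970: Thursday
1969: Wednesday
1968: Monday (leap)
1967: Sunday
1966: Saturday
1965: Friday
1964: Wednesday (leap)
1963: Tuesday
1962: Monday
1961: Sunday
1960: Friday (leap)
1960 begins on a Friday and is a leap year.

1960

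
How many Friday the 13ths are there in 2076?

Check the 13th of each month of 2076: Jan 13: Mon, Feb 13: Thu, Mar 13: Fri, Apr 13: Mon, May 13: Wed, Jun 13: Sat, Jul 13: Mon, Aug 13: Thu, Sep 13: Sun, Oct 13: Tue, Nov 13: Fri, Dec 13: Sun.
Friday occurs in March, November — 2 months.

2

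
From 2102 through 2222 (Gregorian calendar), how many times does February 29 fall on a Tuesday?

Leap years in 2102–2222: 29 of them.
Feb 29 weekday advances by 5 (mod 7) from one leap year to the next four years later (or differs when a century non-leap intervenes).
Leap-day weekdays: 2104:Fri 2108:Wed 2112:Mon 2116:Sat 2120:Thu 2124:Tue✓ 2128:Sun 2132:Fri 2136:Wed 2140:Mon 2144:Sat 2148:Thu 2152:Tue✓ …(3 more)… 2168:Mon 2172:Sat 2176:Thu 2180:Tue✓ 2184:Sun 2188:Fri 2192:Wed 2196:Mon 2204:Wed 2208:Mon 2212:Sat 2216:Thu 2220:Tue✓
Tuesday: 2124, 2152, 2180, 2220 → 4.

4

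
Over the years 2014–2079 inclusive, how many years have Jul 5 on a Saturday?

9

Track Jul 5's weekday year by year (advancing +1, or +2 across a Feb 29):
  2014: Sat ✓  2015: Sun (+1)  2016: Tue (+2)  2017: Wed (+1)  2018: Thu (+1)
  2019: Fri (+1)  2020: Sun (+2)  2021: Mon (+1)  2022: Tue (+1)  2023: Wed (+1)
  2024: Fri (+2)  2025: Sat (+1) ✓  2026: Sun (+1)  2027: Mon (+1)  … (38 more years) …
  2066: Mon (+1)  2067: Tue (+1)  2068: Thu (+2)  2069: Fri (+1)  2070: Sat (+1) ✓
  2071: Sun (+1)  2072: Tue (+2)  2073: Wed (+1)  2074: Thu (+1)  2075: Fri (+1)
  2076: Sun (+2)  2077: Mon (+1)  2078: Tue (+1)  2079: Wed (+1)
Saturday years: 2014, 2025, 2031, 2036, 2042, 2053, 2059, 2064, 2070 — 9 in total.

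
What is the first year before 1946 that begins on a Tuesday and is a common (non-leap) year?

Jan 1 advances by 2 weekdays after a leap year and by 1 after a common year.
1946: Jan 1 is Tuesday.
1945: Monday
1944: Saturday (leap)
1943: Friday
1942: Thursday
1941: Wednesday
1940: Monday (leap)
1939: Sunday
1938: Saturday
1937: Friday
1936: Wednesday (leap)
1935: Tuesday
1935 begins on a Tuesday and is a common year.

1935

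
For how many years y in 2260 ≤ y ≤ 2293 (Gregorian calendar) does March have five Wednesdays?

14

March has 31 days; it has five Wednesdays when Wednesday falls among the first (month-length − 28) days — i.e. when March 1 is one of Wednesday/Tuesday/Monday.
March 1 by year: 2260:Thu 2261:Fri 2262:Sat 2263:Sun 2264:Tue✓ 2265:Wed✓ 2266:Thu 2267:Fri 2268:Sun 2269:Mon✓ 2270:Tue✓ 2271:Wed✓ 2272:Fri 2273:Sat 2274:Sun …(4 more)… 2279:Sat 2280:Mon✓ 2281:Tue✓ 2282:Wed✓ 2283:Thu 2284:Sat 2285:Sun 2286:Mon✓ 2287:Tue✓ 2288:Thu 2289:Fri 2290:Sat 2291:Sun 2292:Tue✓ 2293:Wed✓
Years with five Wednesdays: 2264, 2265, 2269, 2270, 2271, 2275, 2276, 2280, 2281, 2282, 2286, 2287, 2292, 2293 → 14.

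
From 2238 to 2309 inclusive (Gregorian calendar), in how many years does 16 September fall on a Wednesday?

Track 16 September's weekday year by year (advancing +1, or +2 across a Feb 29):
  2238: Sun  2239: Mon (+1)  2240: Wed (+2) ✓  2241: Thu (+1)  2242: Fri (+1)
  2243: Sat (+1)  2244: Mon (+2)  2245: Tue (+1)  2246: Wed (+1) ✓  2247: Thu (+1)
  2248: Sat (+2)  2249: Sun (+1)  2250: Mon (+1)  2251: Tue (+1)  … (44 more years) …
  2296: Wed (+2) ✓  2297: Thu (+1)  2298: Fri (+1)  2299: Sat (+1)  2300: Sun (+1)
  2301: Mon (+1)  2302: Tue (+1)  2303: Wed (+1) ✓  2304: Fri (+2)  2305: Sat (+1)
  2306: Sun (+1)  2307: Mon (+1)  2308: Wed (+2) ✓  2309: Thu (+1)
Wednesday years: 2240, 2246, 2257, 2263, 2268, 2274, 2285, 2291, 2296, 2303, 2308 — 11 in total.

11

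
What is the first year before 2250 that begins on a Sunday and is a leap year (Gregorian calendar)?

2232

Jan 1 advances by 2 weekdays after a leap year and by 1 after a common year.
2250: Jan 1 is Tuesday.
2249: Monday
2248: Saturday (leap)
2247: Friday
2246: Thursday
2245: Wednesday
2244: Monday (leap)
2243: Sunday
2242: Saturday
2241: Friday
2240: Wednesday (leap)
2239: Tuesday
2238: Monday
2237: Sunday
2236: Friday (leap)
2235: Thursday
2234: Wednesday
2233: Tuesday
2232: Sunday (leap)
2232 begins on a Sunday and is a leap year.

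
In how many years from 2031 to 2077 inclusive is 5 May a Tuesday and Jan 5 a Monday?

5

Check each year's weekday for 5 May and Jan 5:
  2031: Mon/Sun  2032: Wed/Mon  2033: Thu/Wed  2034: Fri/Thu  2035: Sat/Fri  2036: Mon/Sat  2037: Tue/Mon ✓  2038: Wed/Tue  2039: Thu/Wed  2040: Sat/Thu  2041: Sun/Sat  2042: Mon/Sun  2043: Tue/Mon ✓  2044: Thu/Tue  …(19 more)…  2064: Mon/Sat  2065: Tue/Mon ✓  2066: Wed/Tue  2067: Thu/Wed  2068: Sat/Thu  2069: Sun/Sat  2070: Mon/Sun  2071: Tue/Mon ✓  2072: Thu/Tue  2073: Fri/Thu  2074: Sat/Fri  2075: Sun/Sat  2076: Tue/Sun  2077: Wed/Tue
Both conditions hold in: 2037, 2043, 2054, 2065, 2071 — 5.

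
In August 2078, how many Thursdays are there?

4

August 2078 has 31 days and begins on Monday.
The first Thursday is August 4.
Thursdays fall on 4, 11, 18, 25 — that's 4.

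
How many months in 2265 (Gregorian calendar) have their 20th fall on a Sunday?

1

Check the 20th of each month of 2265: Jan 20: Fri, Feb 20: Mon, Mar 20: Mon, Apr 20: Thu, May 20: Sat, Jun 20: Tue, Jul 20: Thu, Aug 20: Sun, Sep 20: Wed, Oct 20: Fri, Nov 20: Mon, Dec 20: Wed.
Sunday occurs in August — 1 month.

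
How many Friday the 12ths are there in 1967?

1

Check the 12th of each month of 1967: Jan 12: Thu, Feb 12: Sun, Mar 12: Sun, Apr 12: Wed, May 12: Fri, Jun 12: Mon, Jul 12: Wed, Aug 12: Sat, Sep 12: Tue, Oct 12: Thu, Nov 12: Sun, Dec 12: Tue.
Friday occurs in May — 1 month.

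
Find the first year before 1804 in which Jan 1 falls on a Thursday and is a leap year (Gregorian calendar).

1784

Jan 1 advances by 2 weekdays after a leap year and by 1 after a common year.
1804: Jan 1 is Sunday (leap).
1803: Saturday
1802: Friday
1801: Thursday
1800: Wednesday
1799: Tuesday
1798: Monday
1797: Sunday
1796: Friday (leap)
1795: Thursday
1794: Wednesday
1793: Tuesday
1792: Sunday (leap)
1791: Saturday
1790: Friday
1789: Thursday
1788: Tuesday (leap)
1787: Monday
1786: Sunday
1785: Saturday
1784: Thursday (leap)
1784 begins on a Thursday and is a leap year.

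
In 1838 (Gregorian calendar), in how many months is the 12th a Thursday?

2

Check the 12th of each month of 1838: Jan 12: Fri, Feb 12: Mon, Mar 12: Mon, Apr 12: Thu, May 12: Sat, Jun 12: Tue, Jul 12: Thu, Aug 12: Sun, Sep 12: Wed, Oct 12: Fri, Nov 12: Mon, Dec 12: Wed.
Thursday occurs in April, July — 2 months.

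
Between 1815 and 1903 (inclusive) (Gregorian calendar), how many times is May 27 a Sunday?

13

Track May 27's weekday year by year (advancing +1, or +2 across a Feb 29):
  1815: Sat  1816: Mon (+2)  1817: Tue (+1)  1818: Wed (+1)  1819: Thu (+1)
  1820: Sat (+2)  1821: Sun (+1) ✓  1822: Mon (+1)  1823: Tue (+1)  1824: Thu (+2)
  1825: Fri (+1)  1826: Sat (+1)  1827: Sun (+1) ✓  1828: Tue (+2)  … (61 more years) …
  1890: Tue (+1)  1891: Wed (+1)  1892: Fri (+2)  1893: Sat (+1)  1894: Sun (+1) ✓
  1895: Mon (+1)  1896: Wed (+2)  1897: Thu (+1)  1898: Fri (+1)  1899: Sat (+1)
  1900: Sun (+1) ✓  1901: Mon (+1)  1902: Tue (+1)  1903: Wed (+1)
Sunday years: 1821, 1827, 1832, 1838, 1849, 1855, 1860, 1866, 1877, 1883, 1888, 1894, 1900 — 13 in total.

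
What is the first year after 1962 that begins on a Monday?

1968

Jan 1 advances by 2 weekdays after a leap year and by 1 after a common year.
1962: Jan 1 is Monday.
1963: Tuesday
1964: Wednesday (leap)
1965: Friday
1966: Saturday
1967: Sunday
1968: Monday (leap)
1968 begins on a Monday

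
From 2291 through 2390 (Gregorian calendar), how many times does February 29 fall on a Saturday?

4

Leap years in 2291–2390: 24 of them.
Feb 29 weekday advances by 5 (mod 7) from one leap year to the next four years later (or differs when a century non-leap intervenes).
Leap-day weekdays: 2292:Mon 2296:Sat✓ 2304:Mon 2308:Sat✓ 2312:Thu 2316:Tue 2320:Sun 2324:Fri 2328:Wed 2332:Mon 2336:Sat✓ 2340:Thu 2344:Tue 2348:Sun 2352:Fri 2356:Wed 2360:Mon 2364:Sat✓ 2368:Thu 2372:Tue 2376:Sun 2380:Fri 2384:Wed 2388:Mon
Saturday: 2296, 2308, 2336, 2364 → 4.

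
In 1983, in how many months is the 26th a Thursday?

1

Check the 26th of each month of 1983: Jan 26: Wed, Feb 26: Sat, Mar 26: Sat, Apr 26: Tue, May 26: Thu, Jun 26: Sun, Jul 26: Tue, Aug 26: Fri, Sep 26: Mon, Oct 26: Wed, Nov 26: Sat, Dec 26: Mon.
Thursday occurs in May — 1 month.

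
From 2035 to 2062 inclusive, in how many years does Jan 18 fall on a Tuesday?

4

Track Jan 18's weekday year by year (advancing +1, or +2 across a Feb 29):
  2035: Thu  2036: Fri (+1)  2037: Sun (+2)  2038: Mon (+1)  2039: Tue (+1) ✓
  2040: Wed (+1)  2041: Fri (+2)  2042: Sat (+1)  2043: Sun (+1)  2044: Mon (+1)
  2045: Wed (+2)  2046: Thu (+1)  2047: Fri (+1)  2048: Sat (+1)  2049: Mon (+2)
  2050: Tue (+1) ✓  2051: Wed (+1)  2052: Thu (+1)  2053: Sat (+2)  2054: Sun (+1)
  2055: Mon (+1)  2056: Tue (+1) ✓  2057: Thu (+2)  2058: Fri (+1)  2059: Sat (+1)
  2060: Sun (+1)  2061: Tue (+2) ✓  2062: Wed (+1)
Tuesday years: 2039, 2050, 2056, 2061 — 4 in total.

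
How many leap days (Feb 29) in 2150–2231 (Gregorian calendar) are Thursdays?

2

Leap years in 2150–2231: 19 of them.
Feb 29 weekday advances by 5 (mod 7) from one leap year to the next four years later (or differs when a century non-leap intervenes).
Leap-day weekdays: 2152:Tue 2156:Sun 2160:Fri 2164:Wed 2168:Mon 2172:Sat 2176:Thu✓ 2180:Tue 2184:Sun 2188:Fri 2192:Wed 2196:Mon 2204:Wed 2208:Mon 2212:Sat 2216:Thu✓ 2220:Tue 2224:Sun 2228:Fri
Thursday: 2176, 2216 → 2.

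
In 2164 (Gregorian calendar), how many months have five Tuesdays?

4

A month of length L has five Tuesdays iff its first Tuesday is on day ≤ L−28 (so day 1–3 in a 31-day month, 1–2 in a 30-day month, day 1 in a leap February).
Checking each month of 2164: Jan starts Sun (31d) ✓; Feb starts Wed (29d); Mar starts Thu (31d); Apr starts Sun (30d); May starts Tue (31d) ✓; Jun starts Fri (30d); Jul starts Sun (31d) ✓; Aug starts Wed (31d); Sep starts Sat (30d); Oct starts Mon (31d) ✓; Nov starts Thu (30d); Dec starts Sat (31d).
Five-Tuesday months: January, May, July, October → 4.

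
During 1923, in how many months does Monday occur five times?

A month of length L has five Mondays iff its first Monday is on day ≤ L−28 (so day 1–3 in a 31-day month, 1–2 in a 30-day month, day 1 in a leap February).
Checking each month of 1923: Jan starts Mon (31d) ✓; Feb starts Thu (28d); Mar starts Thu (31d); Apr starts Sun (30d) ✓; May starts Tue (31d); Jun starts Fri (30d); Jul starts Sun (31d) ✓; Aug starts Wed (31d); Sep starts Sat (30d); Oct starts Mon (31d) ✓; Nov starts Thu (30d); Dec starts Sat (31d) ✓.
Five-Monday months: January, April, July, October, December → 5.

5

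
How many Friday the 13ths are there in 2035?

Check the 13th of each month of 2035: Jan 13: Sat, Feb 13: Tue, Mar 13: Tue, Apr 13: Fri, May 13: Sun, Jun 13: Wed, Jul 13: Fri, Aug 13: Mon, Sep 13: Thu, Oct 13: Sat, Nov 13: Tue, Dec 13: Thu.
Friday occurs in April, July — 2 months.

2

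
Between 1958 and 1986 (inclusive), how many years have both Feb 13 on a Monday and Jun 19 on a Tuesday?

1

Check each year's weekday for Feb 13 and Jun 19:
  1958: Thu/Thu  1959: Fri/Fri  1960: Sat/Sun  1961: Mon/Mon  1962: Tue/Tue  1963: Wed/Wed  1964: Thu/Fri  1965: Sat/Sat  1966: Sun/Sun  1967: Mon/Mon  1968: Tue/Wed  1969: Thu/Thu  1970: Fri/Fri  1971: Sat/Sat  1972: Sun/Mon  1973: Tue/Tue  1974: Wed/Wed  1975: Thu/Thu  1976: Fri/Sat  1977: Sun/Sun  1978: Mon/Mon  1979: Tue/Tue  1980: Wed/Thu  1981: Fri/Fri  1982: Sat/Sat  1983: Sun/Sun  1984: Mon/Tue ✓  1985: Wed/Wed  1986: Thu/Thu
Both conditions hold in: 1984 — 1.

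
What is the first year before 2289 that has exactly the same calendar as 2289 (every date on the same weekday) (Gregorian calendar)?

2278

Two years share a calendar iff Jan 1 falls on the same weekday and both are leap or both are common. 2289: Jan 1 is Tuesday, common year.
2288: Jan 1 Sunday, leap
2287: Jan 1 Saturday, common
2286: Jan 1 Friday, common
2285: Jan 1 Thursday, common
2284: Jan 1 Tuesday, leap
2283: Jan 1 Monday, common
2282: Jan 1 Sunday, common
2281: Jan 1 Saturday, common
2280: Jan 1 Thursday, leap
2279: Jan 1 Wednesday, common
2278: Jan 1 Tuesday, common
2278 matches on both conditions.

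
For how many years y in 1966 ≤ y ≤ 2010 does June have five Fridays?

June has 30 days; it has five Fridays when Friday falls among the first (month-length − 28) days — i.e. when June 1 is one of Friday/Thursday.
June 1 by year: 1966:Wed 1967:Thu✓ 1968:Sat 1969:Sun 1970:Mon 1971:Tue 1972:Thu✓ 1973:Fri✓ 1974:Sat 1975:Sun 1976:Tue 1977:Wed 1978:Thu✓ 1979:Fri✓ 1980:Sun …(15 more)… 1996:Sat 1997:Sun 1998:Mon 1999:Tue 2000:Thu✓ 2001:Fri✓ 2002:Sat 2003:Sun 2004:Tue 2005:Wed 2006:Thu✓ 2007:Fri✓ 2008:Sun 2009:Mon 2010:Tue
Years with five Fridays: 1967, 1972, 1973, 1978, 1979, 1984, 1989, 1990, 1995, 2000, 2001, 2006, 2007 → 13.

13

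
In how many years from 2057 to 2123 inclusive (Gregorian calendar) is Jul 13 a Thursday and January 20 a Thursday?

1

Check each year's weekday for Jul 13 and January 20:
  2057: Fri/Sat  2058: Sat/Sun  2059: Sun/Mon  2060: Tue/Tue  2061: Wed/Thu  2062: Thu/Fri  2063: Fri/Sat  2064: Sun/Sun  2065: Mon/Tue  2066: Tue/Wed  2067: Wed/Thu  2068: Fri/Fri  2069: Sat/Sun  2070: Sun/Mon  …(39 more)…  2110: Sun/Mon  2111: Mon/Tue  2112: Wed/Wed  2113: Thu/Fri  2114: Fri/Sat  2115: Sat/Sun  2116: Mon/Mon  2117: Tue/Wed  2118: Wed/Thu  2119: Thu/Fri  2120: Sat/Sat  2121: Sun/Mon  2122: Mon/Tue  2123: Tue/Wed
Both conditions hold in: 2084 — 1.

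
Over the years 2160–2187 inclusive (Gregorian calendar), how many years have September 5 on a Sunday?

4

Track September 5's weekday year by year (advancing +1, or +2 across a Feb 29):
  2160: Fri  2161: Sat (+1)  2162: Sun (+1) ✓  2163: Mon (+1)  2164: Wed (+2)
  2165: Thu (+1)  2166: Fri (+1)  2167: Sat (+1)  2168: Mon (+2)  2169: Tue (+1)
  2170: Wed (+1)  2171: Thu (+1)  2172: Sat (+2)  2173: Sun (+1) ✓  2174: Mon (+1)
  2175: Tue (+1)  2176: Thu (+2)  2177: Fri (+1)  2178: Sat (+1)  2179: Sun (+1) ✓
  2180: Tue (+2)  2181: Wed (+1)  2182: Thu (+1)  2183: Fri (+1)  2184: Sun (+2) ✓
  2185: Mon (+1)  2186: Tue (+1)  2187: Wed (+1)
Sunday years: 2162, 2173, 2179, 2184 — 4 in total.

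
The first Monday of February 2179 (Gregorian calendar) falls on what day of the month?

February 1, 2179 is a Monday, so the first Monday is the 1st.
The first Monday is 1 + 0 = 1.

1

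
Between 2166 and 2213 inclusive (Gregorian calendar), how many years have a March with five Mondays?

21

March has 31 days; it has five Mondays when Monday falls among the first (month-length − 28) days — i.e. when March 1 is one of Monday/Sunday/Saturday.
March 1 by year: 2166:Sat✓ 2167:Sun✓ 2168:Tue 2169:Wed 2170:Thu 2171:Fri 2172:Sun✓ 2173:Mon✓ 2174:Tue 2175:Wed 2176:Fri 2177:Sat✓ 2178:Sun✓ 2179:Mon✓ 2180:Wed …(18 more)… 2199:Fri 2200:Sat✓ 2201:Sun✓ 2202:Mon✓ 2203:Tue 2204:Thu 2205:Fri 2206:Sat✓ 2207:Sun✓ 2208:Tue 2209:Wed 2210:Thu 2211:Fri 2212:Sun✓ 2213:Mon✓
Years with five Mondays: 2166, 2167, 2172, 2173, 2177, 2178, 2179, 2183, 2184, 2188, 2189, 2190, 2194, 2195, 2200, 2201, 2202, 2206, 2207, 2212, 2213 → 21.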